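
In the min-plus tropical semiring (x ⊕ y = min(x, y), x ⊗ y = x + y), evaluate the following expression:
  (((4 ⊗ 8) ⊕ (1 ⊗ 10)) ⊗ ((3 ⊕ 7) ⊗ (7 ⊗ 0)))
(((4 ⊗ 8) ⊕ (1 ⊗ 10)) ⊗ ((3 ⊕ 7) ⊗ (7 ⊗ 0))) = 21

Expand innermost to outermost. Recall ⊕ takes the minimum of its arguments and ⊗ takes their sum. Working out the expression (((4 ⊗ 8) ⊕ (1 ⊗ 10)) ⊗ ((3 ⊕ 7) ⊗ (7 ⊗ 0))) gives 21.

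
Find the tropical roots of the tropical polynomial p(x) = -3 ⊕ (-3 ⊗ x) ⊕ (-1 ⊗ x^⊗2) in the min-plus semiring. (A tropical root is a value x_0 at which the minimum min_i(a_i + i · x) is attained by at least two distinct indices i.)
Roots: {-2, 0}

Each tropical root is a break point of the lower envelope of the lines y = a_i + i · x (there are 3 lines, with slopes 0, 1, ..., 2). Only the lines that attain the minimum somewhere contribute to roots; other lines are dominated. Here the surviving (envelope) indices are i = 2, i = 1, i = 0.
Intersections between consecutive envelope lines give the roots: for adjacent envelope indices i < j the intersection is x = (a_i − a_j) / (j − i). Reading off the sorted break points: {-2, 0}.
Verification: at each break x_0, at least two indices attain the minimum of min_i(a_i + i · x_0).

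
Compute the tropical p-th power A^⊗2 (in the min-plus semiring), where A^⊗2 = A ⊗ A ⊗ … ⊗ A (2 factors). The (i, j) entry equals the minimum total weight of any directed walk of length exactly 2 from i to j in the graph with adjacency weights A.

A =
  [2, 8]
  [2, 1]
A^⊗2 =
  [4, 9]
  [3, 2]

Each entry (A^⊗2)_ij equals the minimum over all length-2 walks i = v_0 → v_1 → … → v_2 = j of Σ_t A[v_t][v_{t+1}]. For example, for (i, j) = (0, 1) we minimise over 2 possible intermediate vertex sequences; the minimum is 9, attained along the walk 0 → 1 → 1.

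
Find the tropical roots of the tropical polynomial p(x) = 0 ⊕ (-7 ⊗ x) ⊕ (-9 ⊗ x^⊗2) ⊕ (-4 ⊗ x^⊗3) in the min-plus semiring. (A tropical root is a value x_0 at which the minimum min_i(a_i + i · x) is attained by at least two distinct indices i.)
Roots: {-5, 2, 7}

Each tropical root is a break point of the lower envelope of the lines y = a_i + i · x (there are 4 lines, with slopes 0, 1, ..., 3). Only the lines that attain the minimum somewhere contribute to roots; other lines are dominated. Here the surviving (envelope) indices are i = 3, i = 2, i = 1, i = 0.
Intersections between consecutive envelope lines give the roots: for adjacent envelope indices i < j the intersection is x = (a_i − a_j) / (j − i). Reading off the sorted break points: {-5, 2, 7}.
Verification: at each break x_0, at least two indices attain the minimum of min_i(a_i + i · x_0).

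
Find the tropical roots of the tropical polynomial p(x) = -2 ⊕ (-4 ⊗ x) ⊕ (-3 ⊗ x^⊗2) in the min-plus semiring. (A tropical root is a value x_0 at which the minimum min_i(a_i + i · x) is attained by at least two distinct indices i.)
Roots: {-1, 2}

Each tropical root is a break point of the lower envelope of the lines y = a_i + i · x (there are 3 lines, with slopes 0, 1, ..., 2). Only the lines that attain the minimum somewhere contribute to roots; other lines are dominated. Here the surviving (envelope) indices are i = 2, i = 1, i = 0.
Intersections between consecutive envelope lines give the roots: for adjacent envelope indices i < j the intersection is x = (a_i − a_j) / (j − i). Reading off the sorted break points: {-1, 2}.
Verification: at each break x_0, at least two indices attain the minimum of min_i(a_i + i · x_0).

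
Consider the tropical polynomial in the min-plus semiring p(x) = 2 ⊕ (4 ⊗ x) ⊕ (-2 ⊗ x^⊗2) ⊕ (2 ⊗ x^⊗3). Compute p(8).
p(8) = 2

A tropical monomial a ⊗ x^⊗i evaluates to a + i · x. Evaluating each term at x = 8:
  Term 0 contributes 2 + 0 · 8 = 2
  Term 1 contributes 4 + 1 · 8 = 12
  Term 2 contributes -2 + 2 · 8 = 14
  Term 3 contributes 2 + 3 · 8 = 26
p(8) = ⊕ of these = min[2, 12, 14, 26] = 2.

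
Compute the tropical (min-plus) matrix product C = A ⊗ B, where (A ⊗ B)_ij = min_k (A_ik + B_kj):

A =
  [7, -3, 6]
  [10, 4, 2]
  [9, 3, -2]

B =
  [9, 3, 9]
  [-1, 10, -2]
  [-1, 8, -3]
A ⊗ B =
  [-4, 7, -5]
  [1, 10, -1]
  [-3, 6, -5]

Apply the min-plus product entry-by-entry:
  C[0][0] = min over k of (A[0][0] + B[0][0] = 7 + 9 = 16, A[0][1] + B[1][0] = -3 + -1 = -4, A[0][2] + B[2][0] = 6 + -1 = 5) = -4 (attained at k = 1)
  C[0][1] = min over k of (A[0][0] + B[0][1] = 7 + 3 = 10, A[0][1] + B[1][1] = -3 + 10 = 7, A[0][2] + B[2][1] = 6 + 8 = 14) = 7 (attained at k = 1)
  C[0][2] = min over k of (A[0][0] + B[0][2] = 7 + 9 = 16, A[0][1] + B[1][2] = -3 + -2 = -5, A[0][2] + B[2][2] = 6 + -3 = 3) = -5 (attained at k = 1)
  C[1][0] = min over k of (A[1][0] + B[0][0] = 10 + 9 = 19, A[1][1] + B[1][0] = 4 + -1 = 3, A[1][2] + B[2][0] = 2 + -1 = 1) = 1 (attained at k = 2)
  C[1][1] = min over k of (A[1][0] + B[0][1] = 10 + 3 = 13, A[1][1] + B[1][1] = 4 + 10 = 14, A[1][2] + B[2][1] = 2 + 8 = 10) = 10 (attained at k = 2)
  C[1][2] = min over k of (A[1][0] + B[0][2] = 10 + 9 = 19, A[1][1] + B[1][2] = 4 + -2 = 2, A[1][2] + B[2][2] = 2 + -3 = -1) = -1 (attained at k = 2)
  C[2][0] = min over k of (A[2][0] + B[0][0] = 9 + 9 = 18, A[2][1] + B[1][0] = 3 + -1 = 2, A[2][2] + B[2][0] = -2 + -1 = -3) = -3 (attained at k = 2)
  C[2][1] = min over k of (A[2][0] + B[0][1] = 9 + 3 = 12, A[2][1] + B[1][1] = 3 + 10 = 13, A[2][2] + B[2][1] = -2 + 8 = 6) = 6 (attained at k = 2)
  C[2][2] = min over k of (A[2][0] + B[0][2] = 9 + 9 = 18, A[2][1] + B[1][2] = 3 + -2 = 1, A[2][2] + B[2][2] = -2 + -3 = -5) = -5 (attained at k = 2)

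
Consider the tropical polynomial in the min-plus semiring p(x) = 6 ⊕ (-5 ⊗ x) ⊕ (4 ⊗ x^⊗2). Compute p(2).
p(2) = -3

A tropical monomial a ⊗ x^⊗i evaluates to a + i · x. Evaluating each term at x = 2:
  Term 0 contributes 6 + 0 · 2 = 6
  Term 1 contributes -5 + 1 · 2 = -3
  Term 2 contributes 4 + 2 · 2 = 8
p(2) = ⊕ of these = min[6, -3, 8] = -3.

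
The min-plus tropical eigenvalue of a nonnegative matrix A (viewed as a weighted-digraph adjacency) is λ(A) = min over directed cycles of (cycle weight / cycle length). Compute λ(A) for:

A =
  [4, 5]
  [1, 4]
λ(A) = 3

Enumerate directed cycles and compute their means (weight / length). Sample:
  cycle 0 → 0: weight = 4, length = 1, mean = 4/1 ≈ 4.000
  cycle 1 → 1: weight = 4, length = 1, mean = 4/1 ≈ 4.000
  cycle 0 → 1 → 0: weight = 6, length = 2, mean = 6/2 ≈ 3.000
  cycle 1 → 0 → 1: weight = 6, length = 2, mean = 6/2 ≈ 3.000
Minimum mean = 3.000, attained e.g. along the cycle 0 → 1 → 0 with weight 6 and length 2. So λ(A) = 6/2 = 3.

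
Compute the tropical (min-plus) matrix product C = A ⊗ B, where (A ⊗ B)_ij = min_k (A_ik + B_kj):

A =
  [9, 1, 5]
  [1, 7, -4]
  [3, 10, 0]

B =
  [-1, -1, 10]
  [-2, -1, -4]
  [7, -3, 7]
A ⊗ B =
  [-1, 0, -3]
  [0, -7, 3]
  [2, -3, 6]

Apply the min-plus product entry-by-entry:
  C[0][0] = min over k of (A[0][0] + B[0][0] = 9 + -1 = 8, A[0][1] + B[1][0] = 1 + -2 = -1, A[0][2] + B[2][0] = 5 + 7 = 12) = -1 (attained at k = 1)
  C[0][1] = min over k of (A[0][0] + B[0][1] = 9 + -1 = 8, A[0][1] + B[1][1] = 1 + -1 = 0, A[0][2] + B[2][1] = 5 + -3 = 2) = 0 (attained at k = 1)
  C[0][2] = min over k of (A[0][0] + B[0][2] = 9 + 10 = 19, A[0][1] + B[1][2] = 1 + -4 = -3, A[0][2] + B[2][2] = 5 + 7 = 12) = -3 (attained at k = 1)
  C[1][0] = min over k of (A[1][0] + B[0][0] = 1 + -1 = 0, A[1][1] + B[1][0] = 7 + -2 = 5, A[1][2] + B[2][0] = -4 + 7 = 3) = 0 (attained at k = 0)
  C[1][1] = min over k of (A[1][0] + B[0][1] = 1 + -1 = 0, A[1][1] + B[1][1] = 7 + -1 = 6, A[1][2] + B[2][1] = -4 + -3 = -7) = -7 (attained at k = 2)
  C[1][2] = min over k of (A[1][0] + B[0][2] = 1 + 10 = 11, A[1][1] + B[1][2] = 7 + -4 = 3, A[1][2] + B[2][2] = -4 + 7 = 3) = 3 (attained at k = 1)
  C[2][0] = min over k of (A[2][0] + B[0][0] = 3 + -1 = 2, A[2][1] + B[1][0] = 10 + -2 = 8, A[2][2] + B[2][0] = 0 + 7 = 7) = 2 (attained at k = 0)
  C[2][1] = min over k of (A[2][0] + B[0][1] = 3 + -1 = 2, A[2][1] + B[1][1] = 10 + -1 = 9, A[2][2] + B[2][1] = 0 + -3 = -3) = -3 (attained at k = 2)
  C[2][2] = min over k of (A[2][0] + B[0][2] = 3 + 10 = 13, A[2][1] + B[1][2] = 10 + -4 = 6, A[2][2] + B[2][2] = 0 + 7 = 7) = 6 (attained at k = 1)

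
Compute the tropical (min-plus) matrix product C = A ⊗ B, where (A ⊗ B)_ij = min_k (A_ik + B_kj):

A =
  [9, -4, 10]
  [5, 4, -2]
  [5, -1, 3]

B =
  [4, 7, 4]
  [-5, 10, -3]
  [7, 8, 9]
A ⊗ B =
  [-9, 6, -7]
  [-1, 6, 1]
  [-6, 9, -4]

Apply the min-plus product entry-by-entry:
  C[0][0] = min over k of (A[0][0] + B[0][0] = 9 + 4 = 13, A[0][1] + B[1][0] = -4 + -5 = -9, A[0][2] + B[2][0] = 10 + 7 = 17) = -9 (attained at k = 1)
  C[0][1] = min over k of (A[0][0] + B[0][1] = 9 + 7 = 16, A[0][1] + B[1][1] = -4 + 10 = 6, A[0][2] + B[2][1] = 10 + 8 = 18) = 6 (attained at k = 1)
  C[0][2] = min over k of (A[0][0] + B[0][2] = 9 + 4 = 13, A[0][1] + B[1][2] = -4 + -3 = -7, A[0][2] + B[2][2] = 10 + 9 = 19) = -7 (attained at k = 1)
  C[1][0] = min over k of (A[1][0] + B[0][0] = 5 + 4 = 9, A[1][1] + B[1][0] = 4 + -5 = -1, A[1][2] + B[2][0] = -2 + 7 = 5) = -1 (attained at k = 1)
  C[1][1] = min over k of (A[1][0] + B[0][1] = 5 + 7 = 12, A[1][1] + B[1][1] = 4 + 10 = 14, A[1][2] + B[2][1] = -2 + 8 = 6) = 6 (attained at k = 2)
  C[1][2] = min over k of (A[1][0] + B[0][2] = 5 + 4 = 9, A[1][1] + B[1][2] = 4 + -3 = 1, A[1][2] + B[2][2] = -2 + 9 = 7) = 1 (attained at k = 1)
  C[2][0] = min over k of (A[2][0] + B[0][0] = 5 + 4 = 9, A[2][1] + B[1][0] = -1 + -5 = -6, A[2][2] + B[2][0] = 3 + 7 = 10) = -6 (attained at k = 1)
  C[2][1] = min over k of (A[2][0] + B[0][1] = 5 + 7 = 12, A[2][1] + B[1][1] = -1 + 10 = 9, A[2][2] + B[2][1] = 3 + 8 = 11) = 9 (attained at k = 1)
  C[2][2] = min over k of (A[2][0] + B[0][2] = 5 + 4 = 9, A[2][1] + B[1][2] = -1 + -3 = -4, A[2][2] + B[2][2] = 3 + 9 = 12) = -4 (attained at k = 1)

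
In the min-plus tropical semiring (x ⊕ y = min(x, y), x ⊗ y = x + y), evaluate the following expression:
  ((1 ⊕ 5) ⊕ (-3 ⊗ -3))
((1 ⊕ 5) ⊕ (-3 ⊗ -3)) = -6

Expand innermost to outermost. Recall ⊕ takes the minimum of its arguments and ⊗ takes their sum. Working out the expression ((1 ⊕ 5) ⊕ (-3 ⊗ -3)) gives -6.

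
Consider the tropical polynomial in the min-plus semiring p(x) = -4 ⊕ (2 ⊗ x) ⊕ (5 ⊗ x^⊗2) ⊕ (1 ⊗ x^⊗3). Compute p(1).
p(1) = -4

A tropical monomial a ⊗ x^⊗i evaluates to a + i · x. Evaluating each term at x = 1:
  Term 0 contributes -4 + 0 · 1 = -4
  Term 1 contributes 2 + 1 · 1 = 3
  Term 2 contributes 5 + 2 · 1 = 7
  Term 3 contributes 1 + 3 · 1 = 4
p(1) = ⊕ of these = min[-4, 3, 7, 4] = -4.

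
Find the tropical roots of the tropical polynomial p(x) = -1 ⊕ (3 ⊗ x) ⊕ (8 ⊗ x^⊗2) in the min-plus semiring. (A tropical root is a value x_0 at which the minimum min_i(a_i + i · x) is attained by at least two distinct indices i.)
Roots: {-5, -4}

Each tropical root is a break point of the lower envelope of the lines y = a_i + i · x (there are 3 lines, with slopes 0, 1, ..., 2). Only the lines that attain the minimum somewhere contribute to roots; other lines are dominated. Here the surviving (envelope) indices are i = 2, i = 1, i = 0.
Intersections between consecutive envelope lines give the roots: for adjacent envelope indices i < j the intersection is x = (a_i − a_j) / (j − i). Reading off the sorted break points: {-5, -4}.
Verification: at each break x_0, at least two indices attain the minimum of min_i(a_i + i · x_0).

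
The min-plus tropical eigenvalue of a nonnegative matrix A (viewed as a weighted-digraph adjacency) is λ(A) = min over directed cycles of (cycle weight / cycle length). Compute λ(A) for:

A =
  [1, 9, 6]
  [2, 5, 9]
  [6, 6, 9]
λ(A) = 1

Enumerate directed cycles and compute their means (weight / length). Sample:
  cycle 0 → 0: weight = 1, length = 1, mean = 1/1 ≈ 1.000
  cycle 1 → 1: weight = 5, length = 1, mean = 5/1 ≈ 5.000
  cycle 2 → 2: weight = 9, length = 1, mean = 9/1 ≈ 9.000
  cycle 0 → 1 → 0: weight = 11, length = 2, mean = 11/2 ≈ 5.500
  cycle 0 → 2 → 0: weight = 12, length = 2, mean = 12/2 ≈ 6.000
  cycle 1 → 0 → 1: weight = 11, length = 2, mean = 11/2 ≈ 5.500
Minimum mean = 1.000, attained e.g. along the cycle 0 → 0 with weight 1 and length 1. So λ(A) = 1/1 = 1.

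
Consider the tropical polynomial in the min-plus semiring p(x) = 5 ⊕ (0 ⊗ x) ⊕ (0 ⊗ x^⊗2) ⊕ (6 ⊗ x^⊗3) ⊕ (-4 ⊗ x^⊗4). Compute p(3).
p(3) = 3

A tropical monomial a ⊗ x^⊗i evaluates to a + i · x. Evaluating each term at x = 3:
  Term 0 contributes 5 + 0 · 3 = 5
  Term 1 contributes 0 + 1 · 3 = 3
  Term 2 contributes 0 + 2 · 3 = 6
  Term 3 contributes 6 + 3 · 3 = 15
  Term 4 contributes -4 + 4 · 3 = 8
p(3) = ⊕ of these = min[5, 3, 6, 15, 8] = 3.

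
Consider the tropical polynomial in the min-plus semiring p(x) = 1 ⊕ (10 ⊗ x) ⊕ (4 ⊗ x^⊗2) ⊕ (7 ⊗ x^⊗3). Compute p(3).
p(3) = 1

A tropical monomial a ⊗ x^⊗i evaluates to a + i · x. Evaluating each term at x = 3:
  Term 0 contributes 1 + 0 · 3 = 1
  Term 1 contributes 10 + 1 · 3 = 13
  Term 2 contributes 4 + 2 · 3 = 10
  Term 3 contributes 7 + 3 · 3 = 16
p(3) = ⊕ of these = min[1, 13, 10, 16] = 1.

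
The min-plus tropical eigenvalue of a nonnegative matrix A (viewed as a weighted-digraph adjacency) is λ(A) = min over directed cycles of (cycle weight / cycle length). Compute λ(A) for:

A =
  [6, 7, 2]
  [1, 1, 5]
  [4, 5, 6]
λ(A) = 1

Enumerate directed cycles and compute their means (weight / length). Sample:
  cycle 0 → 0: weight = 6, length = 1, mean = 6/1 ≈ 6.000
  cycle 1 → 1: weight = 1, length = 1, mean = 1/1 ≈ 1.000
  cycle 2 → 2: weight = 6, length = 1, mean = 6/1 ≈ 6.000
  cycle 0 → 1 → 0: weight = 8, length = 2, mean = 8/2 ≈ 4.000
  cycle 0 → 2 → 0: weight = 6, length = 2, mean = 6/2 ≈ 3.000
  cycle 1 → 0 → 1: weight = 8, length = 2, mean = 8/2 ≈ 4.000
Minimum mean = 1.000, attained e.g. along the cycle 1 → 1 with weight 1 and length 1. So λ(A) = 1/1 = 1.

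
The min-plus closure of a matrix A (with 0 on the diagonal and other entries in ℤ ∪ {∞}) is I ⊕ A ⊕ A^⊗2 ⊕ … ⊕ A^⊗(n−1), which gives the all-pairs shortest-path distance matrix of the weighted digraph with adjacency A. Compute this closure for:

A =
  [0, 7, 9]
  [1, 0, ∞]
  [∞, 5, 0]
Closure =
  [0, 7, 9]
  [1, 0, 10]
  [6, 5, 0]

This is the Floyd-Warshall all-pairs shortest-path computation. For each intermediate vertex k = 0, 1, …, 2, update dist[i][j] ← min(dist[i][j], dist[i][k] + dist[k][j]). The final matrix gives, for each (i, j), the minimum total weight of any directed path from i to j (possibly empty when i = j).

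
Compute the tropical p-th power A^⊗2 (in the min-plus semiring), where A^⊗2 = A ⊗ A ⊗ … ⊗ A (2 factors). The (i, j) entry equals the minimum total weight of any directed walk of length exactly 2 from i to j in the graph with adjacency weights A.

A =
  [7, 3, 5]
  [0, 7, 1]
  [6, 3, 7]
A^⊗2 =
  [3, 8, 4]
  [7, 3, 5]
  [3, 9, 4]

Each entry (A^⊗2)_ij equals the minimum over all length-2 walks i = v_0 → v_1 → … → v_2 = j of Σ_t A[v_t][v_{t+1}]. For example, for (i, j) = (0, 2) we minimise over 3 possible intermediate vertex sequences; the minimum is 4, attained along the walk 0 → 1 → 2.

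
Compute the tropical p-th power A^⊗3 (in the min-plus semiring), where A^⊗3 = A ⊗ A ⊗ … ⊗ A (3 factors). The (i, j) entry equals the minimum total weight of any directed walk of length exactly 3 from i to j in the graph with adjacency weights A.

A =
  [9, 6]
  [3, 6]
A^⊗3 =
  [15, 15]
  [12, 15]

Each entry (A^⊗3)_ij equals the minimum over all length-3 walks i = v_0 → v_1 → … → v_3 = j of Σ_t A[v_t][v_{t+1}]. For example, for (i, j) = (0, 1) we minimise over 4 possible intermediate vertex sequences; the minimum is 15, attained along the walk 0 → 1 → 0 → 1.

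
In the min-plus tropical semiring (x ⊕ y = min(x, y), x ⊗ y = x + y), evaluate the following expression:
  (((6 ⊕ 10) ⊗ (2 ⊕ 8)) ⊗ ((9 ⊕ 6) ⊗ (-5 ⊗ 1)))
(((6 ⊕ 10) ⊗ (2 ⊕ 8)) ⊗ ((9 ⊕ 6) ⊗ (-5 ⊗ 1))) = 10

Expand innermost to outermost. Recall ⊕ takes the minimum of its arguments and ⊗ takes their sum. Working out the expression (((6 ⊕ 10) ⊗ (2 ⊕ 8)) ⊗ ((9 ⊕ 6) ⊗ (-5 ⊗ 1))) gives 10.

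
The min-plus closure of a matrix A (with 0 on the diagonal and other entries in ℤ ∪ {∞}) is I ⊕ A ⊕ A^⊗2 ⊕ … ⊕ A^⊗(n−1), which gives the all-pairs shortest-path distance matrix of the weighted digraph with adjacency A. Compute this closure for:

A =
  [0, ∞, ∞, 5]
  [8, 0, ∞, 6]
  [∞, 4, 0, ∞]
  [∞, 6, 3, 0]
Closure =
  [0, 11, 8, 5]
  [8, 0, 9, 6]
  [12, 4, 0, 10]
  [14, 6, 3, 0]

This is the Floyd-Warshall all-pairs shortest-path computation. For each intermediate vertex k = 0, 1, …, 3, update dist[i][j] ← min(dist[i][j], dist[i][k] + dist[k][j]). The final matrix gives, for each (i, j), the minimum total weight of any directed path from i to j (possibly empty when i = j).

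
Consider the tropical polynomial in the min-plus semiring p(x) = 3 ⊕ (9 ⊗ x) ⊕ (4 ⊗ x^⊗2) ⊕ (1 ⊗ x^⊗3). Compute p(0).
p(0) = 1

A tropical monomial a ⊗ x^⊗i evaluates to a + i · x. Evaluating each term at x = 0:
  Term 0 contributes 3 + 0 · 0 = 3
  Term 1 contributes 9 + 1 · 0 = 9
  Term 2 contributes 4 + 2 · 0 = 4
  Term 3 contributes 1 + 3 · 0 = 1
p(0) = ⊕ of these = min[3, 9, 4, 1] = 1.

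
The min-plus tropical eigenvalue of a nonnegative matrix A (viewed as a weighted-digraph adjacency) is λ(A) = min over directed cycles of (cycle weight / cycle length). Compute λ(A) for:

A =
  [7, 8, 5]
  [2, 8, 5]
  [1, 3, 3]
λ(A) = 3

Enumerate directed cycles and compute their means (weight / length). Sample:
  cycle 0 → 0: weight = 7, length = 1, mean = 7/1 ≈ 7.000
  cycle 1 → 1: weight = 8, length = 1, mean = 8/1 ≈ 8.000
  cycle 2 → 2: weight = 3, length = 1, mean = 3/1 ≈ 3.000
  cycle 0 → 1 → 0: weight = 10, length = 2, mean = 10/2 ≈ 5.000
  cycle 0 → 2 → 0: weight = 6, length = 2, mean = 6/2 ≈ 3.000
  cycle 1 → 0 → 1: weight = 10, length = 2, mean = 10/2 ≈ 5.000
Minimum mean = 3.000, attained e.g. along the cycle 2 → 2 with weight 3 and length 1. So λ(A) = 3/1 = 3.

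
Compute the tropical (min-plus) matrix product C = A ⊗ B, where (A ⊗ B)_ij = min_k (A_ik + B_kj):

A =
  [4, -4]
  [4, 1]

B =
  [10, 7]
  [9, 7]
A ⊗ B =
  [5, 3]
  [10, 8]

Apply the min-plus product entry-by-entry:
  C[0][0] = min over k of (A[0][0] + B[0][0] = 4 + 10 = 14, A[0][1] + B[1][0] = -4 + 9 = 5) = 5 (attained at k = 1)
  C[0][1] = min over k of (A[0][0] + B[0][1] = 4 + 7 = 11, A[0][1] + B[1][1] = -4 + 7 = 3) = 3 (attained at k = 1)
  C[1][0] = min over k of (A[1][0] + B[0][0] = 4 + 10 = 14, A[1][1] + B[1][0] = 1 + 9 = 10) = 10 (attained at k = 1)
  C[1][1] = min over k of (A[1][0] + B[0][1] = 4 + 7 = 11, A[1][1] + B[1][1] = 1 + 7 = 8) = 8 (attained at k = 1)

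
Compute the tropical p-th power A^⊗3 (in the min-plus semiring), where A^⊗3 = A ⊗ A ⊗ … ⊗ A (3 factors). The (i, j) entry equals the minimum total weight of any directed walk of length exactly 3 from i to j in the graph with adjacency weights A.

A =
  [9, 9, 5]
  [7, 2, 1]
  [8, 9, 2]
A^⊗3 =
  [15, 13, 9]
  [11, 6, 5]
  [12, 13, 6]

Each entry (A^⊗3)_ij equals the minimum over all length-3 walks i = v_0 → v_1 → … → v_3 = j of Σ_t A[v_t][v_{t+1}]. For example, for (i, j) = (0, 2) we minimise over 9 possible intermediate vertex sequences; the minimum is 9, attained along the walk 0 → 2 → 2 → 2.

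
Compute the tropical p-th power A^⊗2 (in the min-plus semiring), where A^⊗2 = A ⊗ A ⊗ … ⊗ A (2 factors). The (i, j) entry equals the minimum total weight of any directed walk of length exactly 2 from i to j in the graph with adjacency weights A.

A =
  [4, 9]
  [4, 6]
A^⊗2 =
  [8, 13]
  [8, 12]

Each entry (A^⊗2)_ij equals the minimum over all length-2 walks i = v_0 → v_1 → … → v_2 = j of Σ_t A[v_t][v_{t+1}]. For example, for (i, j) = (0, 1) we minimise over 2 possible intermediate vertex sequences; the minimum is 13, attained along the walk 0 → 0 → 1.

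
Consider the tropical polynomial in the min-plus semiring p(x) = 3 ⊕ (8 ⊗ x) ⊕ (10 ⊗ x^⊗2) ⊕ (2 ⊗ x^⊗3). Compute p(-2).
p(-2) = -4

A tropical monomial a ⊗ x^⊗i evaluates to a + i · x. Evaluating each term at x = -2:
  Term 0 contributes 3 + 0 · -2 = 3
  Term 1 contributes 8 + 1 · -2 = 6
  Term 2 contributes 10 + 2 · -2 = 6
  Term 3 contributes 2 + 3 · -2 = -4
p(-2) = ⊕ of these = min[3, 6, 6, -4] = -4.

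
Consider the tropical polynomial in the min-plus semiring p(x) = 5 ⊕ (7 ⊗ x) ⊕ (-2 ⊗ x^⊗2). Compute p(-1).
p(-1) = -4

A tropical monomial a ⊗ x^⊗i evaluates to a + i · x. Evaluating each term at x = -1:
  Term 0 contributes 5 + 0 · -1 = 5
  Term 1 contributes 7 + 1 · -1 = 6
  Term 2 contributes -2 + 2 · -1 = -4
p(-1) = ⊕ of these = min[5, 6, -4] = -4.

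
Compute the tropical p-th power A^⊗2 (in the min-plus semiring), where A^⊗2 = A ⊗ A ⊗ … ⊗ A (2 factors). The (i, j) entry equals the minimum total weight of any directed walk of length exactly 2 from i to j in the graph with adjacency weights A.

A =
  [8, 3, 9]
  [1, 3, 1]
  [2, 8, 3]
A^⊗2 =
  [4, 6, 4]
  [3, 4, 4]
  [5, 5, 6]

Each entry (A^⊗2)_ij equals the minimum over all length-2 walks i = v_0 → v_1 → … → v_2 = j of Σ_t A[v_t][v_{t+1}]. For example, for (i, j) = (0, 2) we minimise over 3 possible intermediate vertex sequences; the minimum is 4, attained along the walk 0 → 1 → 2.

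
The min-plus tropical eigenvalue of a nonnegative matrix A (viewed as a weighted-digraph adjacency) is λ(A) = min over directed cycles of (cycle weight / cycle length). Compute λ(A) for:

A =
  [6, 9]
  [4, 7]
λ(A) = 6

Enumerate directed cycles and compute their means (weight / length). Sample:
  cycle 0 → 0: weight = 6, length = 1, mean = 6/1 ≈ 6.000
  cycle 1 → 1: weight = 7, length = 1, mean = 7/1 ≈ 7.000
  cycle 0 → 1 → 0: weight = 13, length = 2, mean = 13/2 ≈ 6.500
  cycle 1 → 0 → 1: weight = 13, length = 2, mean = 13/2 ≈ 6.500
Minimum mean = 6.000, attained e.g. along the cycle 0 → 0 with weight 6 and length 1. So λ(A) = 6/1 = 6.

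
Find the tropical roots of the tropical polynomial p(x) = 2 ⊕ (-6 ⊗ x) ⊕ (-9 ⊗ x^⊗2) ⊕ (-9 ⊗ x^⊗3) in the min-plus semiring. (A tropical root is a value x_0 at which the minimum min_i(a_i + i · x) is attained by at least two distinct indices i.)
Roots: {0, 3, 8}

Each tropical root is a break point of the lower envelope of the lines y = a_i + i · x (there are 4 lines, with slopes 0, 1, ..., 3). Only the lines that attain the minimum somewhere contribute to roots; other lines are dominated. Here the surviving (envelope) indices are i = 3, i = 2, i = 1, i = 0.
Intersections between consecutive envelope lines give the roots: for adjacent envelope indices i < j the intersection is x = (a_i − a_j) / (j − i). Reading off the sorted break points: {0, 3, 8}.
Verification: at each break x_0, at least two indices attain the minimum of min_i(a_i + i · x_0).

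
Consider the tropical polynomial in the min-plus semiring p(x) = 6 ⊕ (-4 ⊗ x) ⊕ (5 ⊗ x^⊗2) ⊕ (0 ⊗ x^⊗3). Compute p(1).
p(1) = -3

A tropical monomial a ⊗ x^⊗i evaluates to a + i · x. Evaluating each term at x = 1:
  Term 0 contributes 6 + 0 · 1 = 6
  Term 1 contributes -4 + 1 · 1 = -3
  Term 2 contributes 5 + 2 · 1 = 7
  Term 3 contributes 0 + 3 · 1 = 3
p(1) = ⊕ of these = min[6, -3, 7, 3] = -3.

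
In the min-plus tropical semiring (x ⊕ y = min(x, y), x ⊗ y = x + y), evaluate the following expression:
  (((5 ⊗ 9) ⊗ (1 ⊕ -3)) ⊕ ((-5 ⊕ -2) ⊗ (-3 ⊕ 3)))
(((5 ⊗ 9) ⊗ (1 ⊕ -3)) ⊕ ((-5 ⊕ -2) ⊗ (-3 ⊕ 3))) = -8

Expand innermost to outermost. Recall ⊕ takes the minimum of its arguments and ⊗ takes their sum. Working out the expression (((5 ⊗ 9) ⊗ (1 ⊕ -3)) ⊕ ((-5 ⊕ -2) ⊗ (-3 ⊕ 3))) gives -8.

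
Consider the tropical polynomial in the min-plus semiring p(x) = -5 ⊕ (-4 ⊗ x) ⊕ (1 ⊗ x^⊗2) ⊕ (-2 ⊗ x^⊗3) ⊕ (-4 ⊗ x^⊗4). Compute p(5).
p(5) = -5

A tropical monomial a ⊗ x^⊗i evaluates to a + i · x. Evaluating each term at x = 5:
  Term 0 contributes -5 + 0 · 5 = -5
  Term 1 contributes -4 + 1 · 5 = 1
  Term 2 contributes 1 + 2 · 5 = 11
  Term 3 contributes -2 + 3 · 5 = 13
  Term 4 contributes -4 + 4 · 5 = 16
p(5) = ⊕ of these = min[-5, 1, 11, 13, 16] = -5.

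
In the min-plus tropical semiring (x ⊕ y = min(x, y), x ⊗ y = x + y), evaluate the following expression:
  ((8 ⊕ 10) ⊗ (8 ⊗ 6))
((8 ⊕ 10) ⊗ (8 ⊗ 6)) = 22

Expand innermost to outermost. Recall ⊕ takes the minimum of its arguments and ⊗ takes their sum. Working out the expression ((8 ⊕ 10) ⊗ (8 ⊗ 6)) gives 22.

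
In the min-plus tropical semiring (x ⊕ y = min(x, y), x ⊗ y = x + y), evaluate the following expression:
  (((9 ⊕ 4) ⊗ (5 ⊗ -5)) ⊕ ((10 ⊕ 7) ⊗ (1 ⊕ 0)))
(((9 ⊕ 4) ⊗ (5 ⊗ -5)) ⊕ ((10 ⊕ 7) ⊗ (1 ⊕ 0))) = 4

Expand innermost to outermost. Recall ⊕ takes the minimum of its arguments and ⊗ takes their sum. Working out the expression (((9 ⊕ 4) ⊗ (5 ⊗ -5)) ⊕ ((10 ⊕ 7) ⊗ (1 ⊕ 0))) gives 4.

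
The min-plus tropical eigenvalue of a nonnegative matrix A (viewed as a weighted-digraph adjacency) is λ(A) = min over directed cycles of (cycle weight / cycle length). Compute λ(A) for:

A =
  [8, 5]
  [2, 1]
λ(A) = 1

Enumerate directed cycles and compute their means (weight / length). Sample:
  cycle 0 → 0: weight = 8, length = 1, mean = 8/1 ≈ 8.000
  cycle 1 → 1: weight = 1, length = 1, mean = 1/1 ≈ 1.000
  cycle 0 → 1 → 0: weight = 7, length = 2, mean = 7/2 ≈ 3.500
  cycle 1 → 0 → 1: weight = 7, length = 2, mean = 7/2 ≈ 3.500
Minimum mean = 1.000, attained e.g. along the cycle 1 → 1 with weight 1 and length 1. So λ(A) = 1/1 = 1.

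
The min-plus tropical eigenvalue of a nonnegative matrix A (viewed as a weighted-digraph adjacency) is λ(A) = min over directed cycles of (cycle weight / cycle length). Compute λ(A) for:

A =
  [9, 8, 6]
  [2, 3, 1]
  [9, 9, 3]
λ(A) = 3

Enumerate directed cycles and compute their means (weight / length). Sample:
  cycle 0 → 0: weight = 9, length = 1, mean = 9/1 ≈ 9.000
  cycle 1 → 1: weight = 3, length = 1, mean = 3/1 ≈ 3.000
  cycle 2 → 2: weight = 3, length = 1, mean = 3/1 ≈ 3.000
  cycle 0 → 1 → 0: weight = 10, length = 2, mean = 10/2 ≈ 5.000
  cycle 0 → 2 → 0: weight = 15, length = 2, mean = 15/2 ≈ 7.500
  cycle 1 → 0 → 1: weight = 10, length = 2, mean = 10/2 ≈ 5.000
Minimum mean = 3.000, attained e.g. along the cycle 1 → 1 with weight 3 and length 1. So λ(A) = 3/1 = 3.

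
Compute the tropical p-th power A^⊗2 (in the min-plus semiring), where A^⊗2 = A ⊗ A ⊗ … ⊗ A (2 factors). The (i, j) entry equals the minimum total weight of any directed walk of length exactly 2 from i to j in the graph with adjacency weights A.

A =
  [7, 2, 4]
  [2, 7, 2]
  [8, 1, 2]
A^⊗2 =
  [4, 5, 4]
  [9, 3, 4]
  [3, 3, 3]

Each entry (A^⊗2)_ij equals the minimum over all length-2 walks i = v_0 → v_1 → … → v_2 = j of Σ_t A[v_t][v_{t+1}]. For example, for (i, j) = (0, 2) we minimise over 3 possible intermediate vertex sequences; the minimum is 4, attained along the walk 0 → 1 → 2.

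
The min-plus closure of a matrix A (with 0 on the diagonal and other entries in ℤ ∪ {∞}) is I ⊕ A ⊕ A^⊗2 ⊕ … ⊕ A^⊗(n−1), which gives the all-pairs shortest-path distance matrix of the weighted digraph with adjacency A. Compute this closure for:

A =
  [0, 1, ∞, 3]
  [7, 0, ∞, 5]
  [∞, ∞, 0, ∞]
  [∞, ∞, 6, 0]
Closure =
  [0, 1, 9, 3]
  [7, 0, 11, 5]
  [∞, ∞, 0, ∞]
  [∞, ∞, 6, 0]

This is the Floyd-Warshall all-pairs shortest-path computation. For each intermediate vertex k = 0, 1, …, 3, update dist[i][j] ← min(dist[i][j], dist[i][k] + dist[k][j]). The final matrix gives, for each (i, j), the minimum total weight of any directed path from i to j (possibly empty when i = j).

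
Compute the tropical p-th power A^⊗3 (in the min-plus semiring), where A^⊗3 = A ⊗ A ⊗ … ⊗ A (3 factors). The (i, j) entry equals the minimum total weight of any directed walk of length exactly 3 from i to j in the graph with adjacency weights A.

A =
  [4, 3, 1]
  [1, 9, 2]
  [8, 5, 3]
A^⊗3 =
  [7, 7, 5]
  [5, 7, 5]
  [9, 9, 7]

Each entry (A^⊗3)_ij equals the minimum over all length-3 walks i = v_0 → v_1 → … → v_3 = j of Σ_t A[v_t][v_{t+1}]. For example, for (i, j) = (0, 2) we minimise over 9 possible intermediate vertex sequences; the minimum is 5, attained along the walk 0 → 1 → 0 → 2.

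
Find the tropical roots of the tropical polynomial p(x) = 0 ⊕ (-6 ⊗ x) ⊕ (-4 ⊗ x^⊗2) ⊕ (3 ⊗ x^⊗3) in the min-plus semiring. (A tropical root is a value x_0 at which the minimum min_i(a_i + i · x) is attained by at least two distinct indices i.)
Roots: {-7, -2, 6}

Each tropical root is a break point of the lower envelope of the lines y = a_i + i · x (there are 4 lines, with slopes 0, 1, ..., 3). Only the lines that attain the minimum somewhere contribute to roots; other lines are dominated. Here the surviving (envelope) indices are i = 3, i = 2, i = 1, i = 0.
Intersections between consecutive envelope lines give the roots: for adjacent envelope indices i < j the intersection is x = (a_i − a_j) / (j − i). Reading off the sorted break points: {-7, -2, 6}.
Verification: at each break x_0, at least two indices attain the minimum of min_i(a_i + i · x_0).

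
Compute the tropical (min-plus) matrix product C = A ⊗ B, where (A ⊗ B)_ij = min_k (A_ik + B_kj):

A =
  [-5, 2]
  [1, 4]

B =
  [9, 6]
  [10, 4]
A ⊗ B =
  [4, 1]
  [10, 7]

Apply the min-plus product entry-by-entry:
  C[0][0] = min over k of (A[0][0] + B[0][0] = -5 + 9 = 4, A[0][1] + B[1][0] = 2 + 10 = 12) = 4 (attained at k = 0)
  C[0][1] = min over k of (A[0][0] + B[0][1] = -5 + 6 = 1, A[0][1] + B[1][1] = 2 + 4 = 6) = 1 (attained at k = 0)
  C[1][0] = min over k of (A[1][0] + B[0][0] = 1 + 9 = 10, A[1][1] + B[1][0] = 4 + 10 = 14) = 10 (attained at k = 0)
  C[1][1] = min over k of (A[1][0] + B[0][1] = 1 + 6 = 7, A[1][1] + B[1][1] = 4 + 4 = 8) = 7 (attained at k = 0)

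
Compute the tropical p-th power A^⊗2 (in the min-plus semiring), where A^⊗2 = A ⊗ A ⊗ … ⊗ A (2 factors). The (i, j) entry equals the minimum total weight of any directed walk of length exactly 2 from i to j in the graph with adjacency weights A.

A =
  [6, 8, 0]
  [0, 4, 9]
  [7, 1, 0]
A^⊗2 =
  [7, 1, 0]
  [4, 8, 0]
  [1, 1, 0]

Each entry (A^⊗2)_ij equals the minimum over all length-2 walks i = v_0 → v_1 → … → v_2 = j of Σ_t A[v_t][v_{t+1}]. For example, for (i, j) = (0, 2) we minimise over 3 possible intermediate vertex sequences; the minimum is 0, attained along the walk 0 → 2 → 2.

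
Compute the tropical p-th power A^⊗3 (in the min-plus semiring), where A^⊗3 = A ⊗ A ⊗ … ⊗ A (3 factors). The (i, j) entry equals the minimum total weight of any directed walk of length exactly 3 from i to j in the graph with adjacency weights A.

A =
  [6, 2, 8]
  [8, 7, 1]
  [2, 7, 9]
A^⊗3 =
  [5, 10, 9]
  [9, 5, 9]
  [10, 10, 5]

Each entry (A^⊗3)_ij equals the minimum over all length-3 walks i = v_0 → v_1 → … → v_3 = j of Σ_t A[v_t][v_{t+1}]. For example, for (i, j) = (0, 2) we minimise over 9 possible intermediate vertex sequences; the minimum is 9, attained along the walk 0 → 0 → 1 → 2.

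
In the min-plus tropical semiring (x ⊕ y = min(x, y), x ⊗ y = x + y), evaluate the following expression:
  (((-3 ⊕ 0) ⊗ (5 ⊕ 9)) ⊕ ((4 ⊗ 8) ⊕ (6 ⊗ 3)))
(((-3 ⊕ 0) ⊗ (5 ⊕ 9)) ⊕ ((4 ⊗ 8) ⊕ (6 ⊗ 3))) = 2

Expand innermost to outermost. Recall ⊕ takes the minimum of its arguments and ⊗ takes their sum. Working out the expression (((-3 ⊕ 0) ⊗ (5 ⊕ 9)) ⊕ ((4 ⊗ 8) ⊕ (6 ⊗ 3))) gives 2.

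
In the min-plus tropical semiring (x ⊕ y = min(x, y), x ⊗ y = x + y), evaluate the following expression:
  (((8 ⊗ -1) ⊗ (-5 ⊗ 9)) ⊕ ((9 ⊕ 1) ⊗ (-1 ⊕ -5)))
(((8 ⊗ -1) ⊗ (-5 ⊗ 9)) ⊕ ((9 ⊕ 1) ⊗ (-1 ⊕ -5))) = -4

Expand innermost to outermost. Recall ⊕ takes the minimum of its arguments and ⊗ takes their sum. Working out the expression (((8 ⊗ -1) ⊗ (-5 ⊗ 9)) ⊕ ((9 ⊕ 1) ⊗ (-1 ⊕ -5))) gives -4.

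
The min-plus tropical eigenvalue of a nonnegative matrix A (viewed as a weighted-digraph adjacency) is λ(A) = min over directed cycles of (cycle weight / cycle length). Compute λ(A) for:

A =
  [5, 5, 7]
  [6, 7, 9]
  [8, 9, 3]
λ(A) = 3

Enumerate directed cycles and compute their means (weight / length). Sample:
  cycle 0 → 0: weight = 5, length = 1, mean = 5/1 ≈ 5.000
  cycle 1 → 1: weight = 7, length = 1, mean = 7/1 ≈ 7.000
  cycle 2 → 2: weight = 3, length = 1, mean = 3/1 ≈ 3.000
  cycle 0 → 1 → 0: weight = 11, length = 2, mean = 11/2 ≈ 5.500
  cycle 0 → 2 → 0: weight = 15, length = 2, mean = 15/2 ≈ 7.500
  cycle 1 → 0 → 1: weight = 11, length = 2, mean = 11/2 ≈ 5.500
Minimum mean = 3.000, attained e.g. along the cycle 2 → 2 with weight 3 and length 1. So λ(A) = 3/1 = 3.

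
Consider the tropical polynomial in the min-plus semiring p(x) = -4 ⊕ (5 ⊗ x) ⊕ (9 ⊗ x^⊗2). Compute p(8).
p(8) = -4

A tropical monomial a ⊗ x^⊗i evaluates to a + i · x. Evaluating each term at x = 8:
  Term 0 contributes -4 + 0 · 8 = -4
  Term 1 contributes 5 + 1 · 8 = 13
  Term 2 contributes 9 + 2 · 8 = 25
p(8) = ⊕ of these = min[-4, 13, 25] = -4.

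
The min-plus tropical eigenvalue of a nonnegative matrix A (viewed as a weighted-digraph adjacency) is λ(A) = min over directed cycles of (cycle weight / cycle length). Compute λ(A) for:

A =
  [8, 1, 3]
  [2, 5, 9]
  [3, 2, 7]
λ(A) = 3/2

Enumerate directed cycles and compute their means (weight / length). Sample:
  cycle 0 → 0: weight = 8, length = 1, mean = 8/1 ≈ 8.000
  cycle 1 → 1: weight = 5, length = 1, mean = 5/1 ≈ 5.000
  cycle 2 → 2: weight = 7, length = 1, mean = 7/1 ≈ 7.000
  cycle 0 → 1 → 0: weight = 3, length = 2, mean = 3/2 ≈ 1.500
  cycle 0 → 2 → 0: weight = 6, length = 2, mean = 6/2 ≈ 3.000
  cycle 1 → 0 → 1: weight = 3, length = 2, mean = 3/2 ≈ 1.500
Minimum mean = 1.500, attained e.g. along the cycle 0 → 1 → 0 with weight 3 and length 2. So λ(A) = 3/2 = 3/2.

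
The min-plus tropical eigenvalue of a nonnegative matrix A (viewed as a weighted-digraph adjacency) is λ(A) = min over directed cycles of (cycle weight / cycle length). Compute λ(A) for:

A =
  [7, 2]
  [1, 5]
λ(A) = 3/2

Enumerate directed cycles and compute their means (weight / length). Sample:
  cycle 0 → 0: weight = 7, length = 1, mean = 7/1 ≈ 7.000
  cycle 1 → 1: weight = 5, length = 1, mean = 5/1 ≈ 5.000
  cycle 0 → 1 → 0: weight = 3, length = 2, mean = 3/2 ≈ 1.500
  cycle 1 → 0 → 1: weight = 3, length = 2, mean = 3/2 ≈ 1.500
Minimum mean = 1.500, attained e.g. along the cycle 0 → 1 → 0 with weight 3 and length 2. So λ(A) = 3/2 = 3/2.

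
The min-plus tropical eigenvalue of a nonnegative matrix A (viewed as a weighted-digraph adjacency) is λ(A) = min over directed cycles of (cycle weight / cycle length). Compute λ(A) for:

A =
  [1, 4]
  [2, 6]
λ(A) = 1

Enumerate directed cycles and compute their means (weight / length). Sample:
  cycle 0 → 0: weight = 1, length = 1, mean = 1/1 ≈ 1.000
  cycle 1 → 1: weight = 6, length = 1, mean = 6/1 ≈ 6.000
  cycle 0 → 1 → 0: weight = 6, length = 2, mean = 6/2 ≈ 3.000
  cycle 1 → 0 → 1: weight = 6, length = 2, mean = 6/2 ≈ 3.000
Minimum mean = 1.000, attained e.g. along the cycle 0 → 0 with weight 1 and length 1. So λ(A) = 1/1 = 1.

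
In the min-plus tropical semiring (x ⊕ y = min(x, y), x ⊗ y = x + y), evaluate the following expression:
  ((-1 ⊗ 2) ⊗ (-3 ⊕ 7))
((-1 ⊗ 2) ⊗ (-3 ⊕ 7)) = -2

Expand innermost to outermost. Recall ⊕ takes the minimum of its arguments and ⊗ takes their sum. Working out the expression ((-1 ⊗ 2) ⊗ (-3 ⊕ 7)) gives -2.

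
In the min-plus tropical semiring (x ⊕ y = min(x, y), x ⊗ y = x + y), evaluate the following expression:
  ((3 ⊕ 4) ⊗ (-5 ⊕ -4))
((3 ⊕ 4) ⊗ (-5 ⊕ -4)) = -2

Expand innermost to outermost. Recall ⊕ takes the minimum of its arguments and ⊗ takes their sum. Working out the expression ((3 ⊕ 4) ⊗ (-5 ⊕ -4)) gives -2.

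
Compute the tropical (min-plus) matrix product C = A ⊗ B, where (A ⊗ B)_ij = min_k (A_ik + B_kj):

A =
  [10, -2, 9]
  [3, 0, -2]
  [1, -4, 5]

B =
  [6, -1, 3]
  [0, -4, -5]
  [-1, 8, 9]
A ⊗ B =
  [-2, -6, -7]
  [-3, -4, -5]
  [-4, -8, -9]

Apply the min-plus product entry-by-entry:
  C[0][0] = min over k of (A[0][0] + B[0][0] = 10 + 6 = 16, A[0][1] + B[1][0] = -2 + 0 = -2, A[0][2] + B[2][0] = 9 + -1 = 8) = -2 (attained at k = 1)
  C[0][1] = min over k of (A[0][0] + B[0][1] = 10 + -1 = 9, A[0][1] + B[1][1] = -2 + -4 = -6, A[0][2] + B[2][1] = 9 + 8 = 17) = -6 (attained at k = 1)
  C[0][2] = min over k of (A[0][0] + B[0][2] = 10 + 3 = 13, A[0][1] + B[1][2] = -2 + -5 = -7, A[0][2] + B[2][2] = 9 + 9 = 18) = -7 (attained at k = 1)
  C[1][0] = min over k of (A[1][0] + B[0][0] = 3 + 6 = 9, A[1][1] + B[1][0] = 0 + 0 = 0, A[1][2] + B[2][0] = -2 + -1 = -3) = -3 (attained at k = 2)
  C[1][1] = min over k of (A[1][0] + B[0][1] = 3 + -1 = 2, A[1][1] + B[1][1] = 0 + -4 = -4, A[1][2] + B[2][1] = -2 + 8 = 6) = -4 (attained at k = 1)
  C[1][2] = min over k of (A[1][0] + B[0][2] = 3 + 3 = 6, A[1][1] + B[1][2] = 0 + -5 = -5, A[1][2] + B[2][2] = -2 + 9 = 7) = -5 (attained at k = 1)
  C[2][0] = min over k of (A[2][0] + B[0][0] = 1 + 6 = 7, A[2][1] + B[1][0] = -4 + 0 = -4, A[2][2] + B[2][0] = 5 + -1 = 4) = -4 (attained at k = 1)
  C[2][1] = min over k of (A[2][0] + B[0][1] = 1 + -1 = 0, A[2][1] + B[1][1] = -4 + -4 = -8, A[2][2] + B[2][1] = 5 + 8 = 13) = -8 (attained at k = 1)
  C[2][2] = min over k of (A[2][0] + B[0][2] = 1 + 3 = 4, A[2][1] + B[1][2] = -4 + -5 = -9, A[2][2] + B[2][2] = 5 + 9 = 14) = -9 (attained at k = 1)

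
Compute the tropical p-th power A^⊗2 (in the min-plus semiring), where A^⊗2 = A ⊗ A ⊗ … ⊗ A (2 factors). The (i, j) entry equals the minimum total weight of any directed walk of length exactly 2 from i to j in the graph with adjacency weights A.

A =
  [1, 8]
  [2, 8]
A^⊗2 =
  [2, 9]
  [3, 10]

Each entry (A^⊗2)_ij equals the minimum over all length-2 walks i = v_0 → v_1 → … → v_2 = j of Σ_t A[v_t][v_{t+1}]. For example, for (i, j) = (0, 1) we minimise over 2 possible intermediate vertex sequences; the minimum is 9, attained along the walk 0 → 0 → 1.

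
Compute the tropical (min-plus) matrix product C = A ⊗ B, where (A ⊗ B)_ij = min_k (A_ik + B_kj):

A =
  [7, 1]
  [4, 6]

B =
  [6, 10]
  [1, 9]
A ⊗ B =
  [2, 10]
  [7, 14]

Apply the min-plus product entry-by-entry:
  C[0][0] = min over k of (A[0][0] + B[0][0] = 7 + 6 = 13, A[0][1] + B[1][0] = 1 + 1 = 2) = 2 (attained at k = 1)
  C[0][1] = min over k of (A[0][0] + B[0][1] = 7 + 10 = 17, A[0][1] + B[1][1] = 1 + 9 = 10) = 10 (attained at k = 1)
  C[1][0] = min over k of (A[1][0] + B[0][0] = 4 + 6 = 10, A[1][1] + B[1][0] = 6 + 1 = 7) = 7 (attained at k = 1)
  C[1][1] = min over k of (A[1][0] + B[0][1] = 4 + 10 = 14, A[1][1] + B[1][1] = 6 + 9 = 15) = 14 (attained at k = 0)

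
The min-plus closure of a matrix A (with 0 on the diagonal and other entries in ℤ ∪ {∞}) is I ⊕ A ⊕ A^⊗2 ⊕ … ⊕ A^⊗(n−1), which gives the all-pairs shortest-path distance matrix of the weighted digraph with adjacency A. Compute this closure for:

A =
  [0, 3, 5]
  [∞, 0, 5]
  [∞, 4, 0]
Closure =
  [0, 3, 5]
  [∞, 0, 5]
  [∞, 4, 0]

This is the Floyd-Warshall all-pairs shortest-path computation. For each intermediate vertex k = 0, 1, …, 2, update dist[i][j] ← min(dist[i][j], dist[i][k] + dist[k][j]). The final matrix gives, for each (i, j), the minimum total weight of any directed path from i to j (possibly empty when i = j).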